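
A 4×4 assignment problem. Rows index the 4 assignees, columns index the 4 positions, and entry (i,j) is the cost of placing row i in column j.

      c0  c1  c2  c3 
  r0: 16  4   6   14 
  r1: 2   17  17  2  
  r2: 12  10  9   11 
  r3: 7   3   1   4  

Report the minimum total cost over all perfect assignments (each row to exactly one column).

Minimum assignment cost: 18

optimal assignment: row0→col1 (cost 4), row1→col0 (cost 2), row2→col3 (cost 11), row3→col2 (cost 1)
total = 4 + 2 + 11 + 1 = 18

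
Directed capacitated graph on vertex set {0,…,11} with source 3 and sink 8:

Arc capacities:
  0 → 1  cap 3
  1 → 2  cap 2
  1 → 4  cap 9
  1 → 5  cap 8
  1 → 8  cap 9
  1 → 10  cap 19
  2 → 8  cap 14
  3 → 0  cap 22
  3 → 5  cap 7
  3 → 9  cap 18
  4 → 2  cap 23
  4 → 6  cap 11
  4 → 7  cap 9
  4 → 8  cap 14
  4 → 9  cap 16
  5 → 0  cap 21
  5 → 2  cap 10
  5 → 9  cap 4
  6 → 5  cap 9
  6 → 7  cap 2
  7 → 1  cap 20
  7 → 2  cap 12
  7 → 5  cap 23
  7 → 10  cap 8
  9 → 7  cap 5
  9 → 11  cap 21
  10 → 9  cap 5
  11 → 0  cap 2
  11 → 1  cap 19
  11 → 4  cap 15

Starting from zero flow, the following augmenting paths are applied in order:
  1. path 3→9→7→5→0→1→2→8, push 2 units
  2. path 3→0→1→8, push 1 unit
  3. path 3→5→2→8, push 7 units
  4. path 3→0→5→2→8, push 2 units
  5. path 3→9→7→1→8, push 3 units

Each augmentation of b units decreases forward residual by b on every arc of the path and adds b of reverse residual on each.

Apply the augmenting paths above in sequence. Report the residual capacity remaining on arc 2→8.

Residual capacity of (2,8): 3

after path 1 (3→9→7→5→0→1→2→8, push 2): res(2,8)=12
after path 2 (3→0→1→8, push 1): res(2,8)=12
after path 3 (3→5→2→8, push 7): res(2,8)=5
after path 4 (3→0→5→2→8, push 2): res(2,8)=3
after path 5 (3→9→7→1→8, push 3): res(2,8)=3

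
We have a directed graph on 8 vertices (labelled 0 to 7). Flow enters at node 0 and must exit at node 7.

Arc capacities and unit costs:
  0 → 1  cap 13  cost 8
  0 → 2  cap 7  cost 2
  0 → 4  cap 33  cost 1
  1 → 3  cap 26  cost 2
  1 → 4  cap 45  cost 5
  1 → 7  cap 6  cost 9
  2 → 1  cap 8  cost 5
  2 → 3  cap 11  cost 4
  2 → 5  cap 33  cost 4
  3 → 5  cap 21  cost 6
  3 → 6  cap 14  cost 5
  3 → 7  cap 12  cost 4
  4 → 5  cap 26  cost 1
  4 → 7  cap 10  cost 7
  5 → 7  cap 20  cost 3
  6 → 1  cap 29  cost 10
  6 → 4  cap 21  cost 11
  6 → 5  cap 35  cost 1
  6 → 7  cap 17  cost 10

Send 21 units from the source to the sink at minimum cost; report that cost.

Minimum cost for 21 units: 108

shortest-cost path #1: 0→4→5→7 push 20 @ unit cost 5 (adds 100)
shortest-cost path #2: 0→4→7 push 1 @ unit cost 8 (adds 8)
total cost = 108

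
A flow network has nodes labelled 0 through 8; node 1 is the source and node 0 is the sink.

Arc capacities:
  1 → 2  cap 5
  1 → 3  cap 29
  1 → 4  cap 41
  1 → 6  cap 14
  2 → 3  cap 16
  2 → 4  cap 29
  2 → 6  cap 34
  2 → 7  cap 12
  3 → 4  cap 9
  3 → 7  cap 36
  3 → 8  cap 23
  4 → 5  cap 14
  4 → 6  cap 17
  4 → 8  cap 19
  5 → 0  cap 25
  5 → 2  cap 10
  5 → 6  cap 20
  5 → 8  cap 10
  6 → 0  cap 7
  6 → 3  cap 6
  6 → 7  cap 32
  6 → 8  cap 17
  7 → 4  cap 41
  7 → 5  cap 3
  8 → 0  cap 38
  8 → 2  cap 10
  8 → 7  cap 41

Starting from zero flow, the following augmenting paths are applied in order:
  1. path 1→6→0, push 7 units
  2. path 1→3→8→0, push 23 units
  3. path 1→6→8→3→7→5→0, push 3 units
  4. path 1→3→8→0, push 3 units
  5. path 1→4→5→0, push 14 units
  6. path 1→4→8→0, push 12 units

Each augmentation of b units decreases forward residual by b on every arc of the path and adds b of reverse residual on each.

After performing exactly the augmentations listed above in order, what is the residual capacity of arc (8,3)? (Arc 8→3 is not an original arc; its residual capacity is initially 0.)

Residual capacity of (8,3): 23

after path 1 (1→6→0, push 7): res(8,3)=0
after path 2 (1→3→8→0, push 23): res(8,3)=23
after path 3 (1→6→8→3→7→5→0, push 3): res(8,3)=20
after path 4 (1→3→8→0, push 3): res(8,3)=23
after path 5 (1→4→5→0, push 14): res(8,3)=23
after path 6 (1→4→8→0, push 12): res(8,3)=23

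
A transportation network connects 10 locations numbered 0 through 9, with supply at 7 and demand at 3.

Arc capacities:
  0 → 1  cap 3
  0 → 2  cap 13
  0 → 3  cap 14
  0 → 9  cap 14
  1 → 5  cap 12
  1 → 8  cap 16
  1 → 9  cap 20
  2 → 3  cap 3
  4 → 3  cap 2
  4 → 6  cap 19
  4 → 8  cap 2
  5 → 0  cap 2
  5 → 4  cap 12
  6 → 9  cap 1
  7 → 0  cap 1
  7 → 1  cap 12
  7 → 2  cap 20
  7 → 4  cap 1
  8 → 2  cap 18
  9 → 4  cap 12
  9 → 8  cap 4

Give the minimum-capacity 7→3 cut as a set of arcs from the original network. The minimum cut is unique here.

augment #1: 7→0→3 push 1
augment #2: 7→2→3 push 3
augment #3: 7→4→3 push 1
augment #4: 7→1→5→0→3 push 2
augment #5: 7→1→5→4→3 push 1
max flow = 8; residual-reachable set from 7 gives S-side
cut edges (S→T): {(2,3), (4,3), (5,0), (7,0)} total cap 8

Min-cut arcs: {(2,3), (4,3), (5,0), (7,0)} (total capacity 8)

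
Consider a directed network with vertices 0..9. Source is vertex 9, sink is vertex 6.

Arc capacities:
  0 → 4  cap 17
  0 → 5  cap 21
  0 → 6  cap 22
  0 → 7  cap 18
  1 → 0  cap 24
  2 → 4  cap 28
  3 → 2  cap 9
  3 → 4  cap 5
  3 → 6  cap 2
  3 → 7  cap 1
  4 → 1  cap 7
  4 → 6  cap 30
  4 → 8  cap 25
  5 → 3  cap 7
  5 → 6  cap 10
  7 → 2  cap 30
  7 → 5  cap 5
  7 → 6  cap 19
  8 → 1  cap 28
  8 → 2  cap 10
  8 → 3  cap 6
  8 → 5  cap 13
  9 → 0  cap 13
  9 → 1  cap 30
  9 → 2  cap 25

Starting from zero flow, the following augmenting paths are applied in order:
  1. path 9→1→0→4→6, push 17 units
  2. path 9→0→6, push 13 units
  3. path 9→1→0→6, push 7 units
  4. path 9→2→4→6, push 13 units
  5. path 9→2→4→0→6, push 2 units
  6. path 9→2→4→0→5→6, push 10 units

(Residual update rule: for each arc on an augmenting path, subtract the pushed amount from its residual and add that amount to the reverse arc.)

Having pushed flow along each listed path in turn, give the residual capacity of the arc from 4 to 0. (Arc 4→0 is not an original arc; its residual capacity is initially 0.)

after path 1 (9→1→0→4→6, push 17): res(4,0)=17
after path 2 (9→0→6, push 13): res(4,0)=17
after path 3 (9→1→0→6, push 7): res(4,0)=17
after path 4 (9→2→4→6, push 13): res(4,0)=17
after path 5 (9→2→4→0→6, push 2): res(4,0)=15
after path 6 (9→2→4→0→5→6, push 10): res(4,0)=5

Residual capacity of (4,0): 5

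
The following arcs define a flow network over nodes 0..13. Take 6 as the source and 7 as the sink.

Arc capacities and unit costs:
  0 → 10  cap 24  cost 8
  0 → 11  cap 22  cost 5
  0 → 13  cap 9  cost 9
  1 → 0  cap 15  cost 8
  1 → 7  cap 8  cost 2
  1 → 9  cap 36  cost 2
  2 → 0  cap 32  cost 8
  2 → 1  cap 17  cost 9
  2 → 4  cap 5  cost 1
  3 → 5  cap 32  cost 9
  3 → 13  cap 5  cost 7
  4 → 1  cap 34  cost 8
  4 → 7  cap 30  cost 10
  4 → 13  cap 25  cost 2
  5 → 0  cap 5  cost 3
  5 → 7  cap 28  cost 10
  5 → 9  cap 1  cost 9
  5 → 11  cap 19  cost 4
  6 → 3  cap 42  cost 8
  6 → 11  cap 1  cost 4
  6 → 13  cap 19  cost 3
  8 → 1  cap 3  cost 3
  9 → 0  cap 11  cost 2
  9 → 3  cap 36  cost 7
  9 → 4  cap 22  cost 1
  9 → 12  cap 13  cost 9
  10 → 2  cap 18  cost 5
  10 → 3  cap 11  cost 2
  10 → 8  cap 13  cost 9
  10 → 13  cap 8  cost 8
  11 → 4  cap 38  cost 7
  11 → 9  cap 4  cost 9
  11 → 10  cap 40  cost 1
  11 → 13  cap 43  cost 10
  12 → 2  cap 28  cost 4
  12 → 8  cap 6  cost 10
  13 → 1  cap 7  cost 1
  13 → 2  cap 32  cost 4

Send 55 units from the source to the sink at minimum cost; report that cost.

shortest-cost path #1: 6→13→1→7 push 7 @ unit cost 6 (adds 42)
shortest-cost path #2: 6→13→2→4→7 push 5 @ unit cost 18 (adds 90)
shortest-cost path #3: 6→13→2→1→7 push 1 @ unit cost 18 (adds 18)
shortest-cost path #4: 6→11→4→7 push 1 @ unit cost 21 (adds 21)
shortest-cost path #5: 6→3→5→7 push 28 @ unit cost 27 (adds 756)
shortest-cost path #6: 6→13→2→1→9→4→7 push 6 @ unit cost 29 (adds 174)
shortest-cost path #7: 6→3→5→9→4→7 push 1 @ unit cost 37 (adds 37)
shortest-cost path #8: 6→3→5→11→4→7 push 3 @ unit cost 38 (adds 114)
shortest-cost path #9: 6→3→13→2→1→9→4→7 push 3 @ unit cost 41 (adds 123)
total cost = 1375

Minimum cost for 55 units: 1375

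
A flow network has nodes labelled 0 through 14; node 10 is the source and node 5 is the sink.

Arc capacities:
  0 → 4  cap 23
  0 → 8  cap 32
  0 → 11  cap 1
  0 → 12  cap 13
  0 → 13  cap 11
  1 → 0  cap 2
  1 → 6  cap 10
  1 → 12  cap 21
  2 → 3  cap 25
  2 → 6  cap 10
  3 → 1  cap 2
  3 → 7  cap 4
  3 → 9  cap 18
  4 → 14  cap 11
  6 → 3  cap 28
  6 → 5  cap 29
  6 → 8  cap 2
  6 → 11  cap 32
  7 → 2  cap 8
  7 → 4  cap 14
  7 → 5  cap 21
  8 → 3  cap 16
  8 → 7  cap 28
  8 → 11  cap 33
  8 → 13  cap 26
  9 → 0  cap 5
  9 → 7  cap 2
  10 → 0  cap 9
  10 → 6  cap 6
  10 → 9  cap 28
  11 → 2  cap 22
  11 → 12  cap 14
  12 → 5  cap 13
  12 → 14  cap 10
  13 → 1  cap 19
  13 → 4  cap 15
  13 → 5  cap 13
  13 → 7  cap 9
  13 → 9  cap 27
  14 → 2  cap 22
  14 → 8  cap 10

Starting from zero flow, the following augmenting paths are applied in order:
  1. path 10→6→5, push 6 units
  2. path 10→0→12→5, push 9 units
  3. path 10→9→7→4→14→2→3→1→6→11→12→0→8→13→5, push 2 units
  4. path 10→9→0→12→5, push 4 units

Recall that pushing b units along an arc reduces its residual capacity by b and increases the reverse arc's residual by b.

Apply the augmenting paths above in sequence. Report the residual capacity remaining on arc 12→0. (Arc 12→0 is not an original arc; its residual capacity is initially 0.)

Residual capacity of (12,0): 11

after path 1 (10→6→5, push 6): res(12,0)=0
after path 2 (10→0→12→5, push 9): res(12,0)=9
after path 3 (10→9→7→4→14→2→3→1→6→11→12→0→8→13→5, push 2): res(12,0)=7
after path 4 (10→9→0→12→5, push 4): res(12,0)=11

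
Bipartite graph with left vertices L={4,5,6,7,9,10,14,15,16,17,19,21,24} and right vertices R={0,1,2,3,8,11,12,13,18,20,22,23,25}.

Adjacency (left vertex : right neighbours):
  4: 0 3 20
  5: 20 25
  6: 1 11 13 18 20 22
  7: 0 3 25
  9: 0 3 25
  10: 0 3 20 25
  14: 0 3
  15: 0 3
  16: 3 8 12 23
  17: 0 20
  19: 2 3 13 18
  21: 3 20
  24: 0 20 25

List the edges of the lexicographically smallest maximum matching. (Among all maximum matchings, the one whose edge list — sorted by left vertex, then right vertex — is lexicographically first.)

Lex-smallest maximum matching: {(4,0), (5,20), (6,1), (7,3), (9,25), (16,8), (19,2)}

|M| = 7 (so the lex-smallest maximum matching has 7 edges)
process left vertices in ascending order; for each, take the smallest-labelled available neighbour that still permits 7 edges overall, or leave it unmatched if none does
lex-smallest matching: {4-0, 5-20, 6-1, 7-3, 9-25, 16-8, 19-2}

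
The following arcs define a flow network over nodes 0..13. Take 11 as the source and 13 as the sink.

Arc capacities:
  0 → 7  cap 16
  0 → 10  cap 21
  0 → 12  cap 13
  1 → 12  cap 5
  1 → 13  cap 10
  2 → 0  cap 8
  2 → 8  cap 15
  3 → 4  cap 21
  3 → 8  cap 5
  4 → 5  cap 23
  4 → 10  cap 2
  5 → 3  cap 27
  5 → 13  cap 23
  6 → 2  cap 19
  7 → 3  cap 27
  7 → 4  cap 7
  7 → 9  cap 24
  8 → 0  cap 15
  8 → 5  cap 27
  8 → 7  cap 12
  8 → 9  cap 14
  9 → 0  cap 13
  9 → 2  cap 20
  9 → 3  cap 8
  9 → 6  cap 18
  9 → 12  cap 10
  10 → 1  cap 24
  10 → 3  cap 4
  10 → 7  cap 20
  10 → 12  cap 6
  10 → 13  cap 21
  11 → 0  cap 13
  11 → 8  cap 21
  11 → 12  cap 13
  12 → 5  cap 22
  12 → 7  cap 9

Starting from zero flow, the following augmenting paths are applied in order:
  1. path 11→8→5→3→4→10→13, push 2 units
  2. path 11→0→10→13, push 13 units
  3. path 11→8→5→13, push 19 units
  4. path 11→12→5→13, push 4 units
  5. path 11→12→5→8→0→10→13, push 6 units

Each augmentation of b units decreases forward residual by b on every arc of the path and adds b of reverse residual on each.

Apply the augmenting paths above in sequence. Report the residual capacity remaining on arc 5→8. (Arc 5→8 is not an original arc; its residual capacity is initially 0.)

after path 1 (11→8→5→3→4→10→13, push 2): res(5,8)=2
after path 2 (11→0→10→13, push 13): res(5,8)=2
after path 3 (11→8→5→13, push 19): res(5,8)=21
after path 4 (11→12→5→13, push 4): res(5,8)=21
after path 5 (11→12→5→8→0→10→13, push 6): res(5,8)=15

Residual capacity of (5,8): 15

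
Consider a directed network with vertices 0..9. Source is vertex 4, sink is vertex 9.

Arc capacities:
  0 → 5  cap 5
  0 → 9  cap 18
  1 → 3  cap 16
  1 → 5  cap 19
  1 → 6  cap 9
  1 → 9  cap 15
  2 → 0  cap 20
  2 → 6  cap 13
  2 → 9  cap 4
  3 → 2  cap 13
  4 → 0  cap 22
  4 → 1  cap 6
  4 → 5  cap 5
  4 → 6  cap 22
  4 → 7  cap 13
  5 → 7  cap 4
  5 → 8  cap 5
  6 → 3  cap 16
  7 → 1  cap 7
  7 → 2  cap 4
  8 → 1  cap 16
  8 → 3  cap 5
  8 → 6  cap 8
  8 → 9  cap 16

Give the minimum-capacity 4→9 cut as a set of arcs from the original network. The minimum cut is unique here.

augment #1: 4→0→9 push 18
augment #2: 4→1→9 push 6
augment #3: 4→5→8→9 push 5
augment #4: 4→7→1→9 push 7
augment #5: 4→7→2→9 push 4
max flow = 40; residual-reachable set from 4 gives S-side
cut edges (S→T): {(0,9), (2,9), (4,1), (5,8), (7,1)} total cap 40

Min-cut arcs: {(0,9), (2,9), (4,1), (5,8), (7,1)} (total capacity 40)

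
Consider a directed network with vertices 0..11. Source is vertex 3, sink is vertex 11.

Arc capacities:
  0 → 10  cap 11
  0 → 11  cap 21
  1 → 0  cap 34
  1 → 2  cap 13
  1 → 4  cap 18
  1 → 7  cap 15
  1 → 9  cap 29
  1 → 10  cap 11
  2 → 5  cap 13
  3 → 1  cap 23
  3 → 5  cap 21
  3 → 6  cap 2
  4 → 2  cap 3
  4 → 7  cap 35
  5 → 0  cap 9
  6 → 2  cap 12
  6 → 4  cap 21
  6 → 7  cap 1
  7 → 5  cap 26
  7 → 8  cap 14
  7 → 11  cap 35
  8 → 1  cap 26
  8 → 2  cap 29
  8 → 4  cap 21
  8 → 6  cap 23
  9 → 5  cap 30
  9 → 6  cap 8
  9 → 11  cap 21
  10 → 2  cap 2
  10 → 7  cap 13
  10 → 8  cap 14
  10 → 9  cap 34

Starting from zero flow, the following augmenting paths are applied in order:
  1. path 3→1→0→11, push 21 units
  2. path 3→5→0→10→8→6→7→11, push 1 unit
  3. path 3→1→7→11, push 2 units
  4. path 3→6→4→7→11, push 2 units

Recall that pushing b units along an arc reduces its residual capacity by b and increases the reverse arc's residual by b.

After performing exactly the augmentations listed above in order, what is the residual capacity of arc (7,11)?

after path 1 (3→1→0→11, push 21): res(7,11)=35
after path 2 (3→5→0→10→8→6→7→11, push 1): res(7,11)=34
after path 3 (3→1→7→11, push 2): res(7,11)=32
after path 4 (3→6→4→7→11, push 2): res(7,11)=30

Residual capacity of (7,11): 30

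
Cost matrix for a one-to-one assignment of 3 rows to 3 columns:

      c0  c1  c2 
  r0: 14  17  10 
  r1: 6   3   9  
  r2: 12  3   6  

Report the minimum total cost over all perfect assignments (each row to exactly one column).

optimal assignment: row0→col2 (cost 10), row1→col0 (cost 6), row2→col1 (cost 3)
total = 10 + 6 + 3 = 19

Minimum assignment cost: 19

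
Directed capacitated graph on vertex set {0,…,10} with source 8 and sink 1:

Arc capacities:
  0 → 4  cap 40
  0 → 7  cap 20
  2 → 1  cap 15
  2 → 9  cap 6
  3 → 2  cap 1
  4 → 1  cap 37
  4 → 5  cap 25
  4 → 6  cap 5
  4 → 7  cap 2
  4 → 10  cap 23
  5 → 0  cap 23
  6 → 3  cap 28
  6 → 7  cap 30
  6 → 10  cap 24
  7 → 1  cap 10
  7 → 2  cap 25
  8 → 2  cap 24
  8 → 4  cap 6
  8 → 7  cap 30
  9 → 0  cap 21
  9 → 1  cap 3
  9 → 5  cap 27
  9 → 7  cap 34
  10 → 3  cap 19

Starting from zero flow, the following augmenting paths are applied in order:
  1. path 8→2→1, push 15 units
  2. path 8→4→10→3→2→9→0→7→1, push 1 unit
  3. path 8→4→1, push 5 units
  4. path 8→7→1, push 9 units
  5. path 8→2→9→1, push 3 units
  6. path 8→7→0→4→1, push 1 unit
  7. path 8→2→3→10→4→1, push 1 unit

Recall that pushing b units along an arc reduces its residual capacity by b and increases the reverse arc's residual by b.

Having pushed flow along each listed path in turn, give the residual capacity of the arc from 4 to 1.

Residual capacity of (4,1): 30

after path 1 (8→2→1, push 15): res(4,1)=37
after path 2 (8→4→10→3→2→9→0→7→1, push 1): res(4,1)=37
after path 3 (8→4→1, push 5): res(4,1)=32
after path 4 (8→7→1, push 9): res(4,1)=32
after path 5 (8→2→9→1, push 3): res(4,1)=32
after path 6 (8→7→0→4→1, push 1): res(4,1)=31
after path 7 (8→2→3→10→4→1, push 1): res(4,1)=30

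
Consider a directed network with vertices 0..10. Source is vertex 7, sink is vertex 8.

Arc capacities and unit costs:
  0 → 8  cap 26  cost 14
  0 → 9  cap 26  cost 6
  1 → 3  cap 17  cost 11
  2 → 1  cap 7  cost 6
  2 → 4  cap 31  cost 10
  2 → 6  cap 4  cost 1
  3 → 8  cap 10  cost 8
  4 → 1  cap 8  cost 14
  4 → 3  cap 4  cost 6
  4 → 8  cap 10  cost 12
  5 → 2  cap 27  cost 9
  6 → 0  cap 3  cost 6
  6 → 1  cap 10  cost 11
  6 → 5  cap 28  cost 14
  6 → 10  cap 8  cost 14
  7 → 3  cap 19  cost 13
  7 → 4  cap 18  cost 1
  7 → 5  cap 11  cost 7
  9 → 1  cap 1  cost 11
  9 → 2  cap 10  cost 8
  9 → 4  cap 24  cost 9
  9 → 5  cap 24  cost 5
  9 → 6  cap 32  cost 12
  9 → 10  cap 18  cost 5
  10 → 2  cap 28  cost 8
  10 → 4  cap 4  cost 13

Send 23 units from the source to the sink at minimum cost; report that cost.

Minimum cost for 23 units: 427

shortest-cost path #1: 7→4→8 push 10 @ unit cost 13 (adds 130)
shortest-cost path #2: 7→4→3→8 push 4 @ unit cost 15 (adds 60)
shortest-cost path #3: 7→3→8 push 6 @ unit cost 21 (adds 126)
shortest-cost path #4: 7→5→2→6→0→8 push 3 @ unit cost 37 (adds 111)
total cost = 427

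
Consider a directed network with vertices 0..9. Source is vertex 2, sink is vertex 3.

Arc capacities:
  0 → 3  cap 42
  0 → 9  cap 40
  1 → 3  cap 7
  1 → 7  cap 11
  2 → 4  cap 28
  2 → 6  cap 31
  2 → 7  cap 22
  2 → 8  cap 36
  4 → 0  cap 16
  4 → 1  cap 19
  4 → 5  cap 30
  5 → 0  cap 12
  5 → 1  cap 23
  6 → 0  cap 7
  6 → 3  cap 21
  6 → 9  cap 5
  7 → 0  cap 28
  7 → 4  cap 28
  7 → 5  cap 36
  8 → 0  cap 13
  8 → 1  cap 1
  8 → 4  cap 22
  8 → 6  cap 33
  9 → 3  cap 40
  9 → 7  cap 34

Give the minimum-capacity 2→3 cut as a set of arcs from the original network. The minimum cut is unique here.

augment #1: 2→6→3 push 21
augment #2: 2→4→0→3 push 16
augment #3: 2→4→1→3 push 7
augment #4: 2→6→0→3 push 7
augment #5: 2→6→9→3 push 3
augment #6: 2→7→0→3 push 19
augment #7: 2→7→0→9→3 push 3
augment #8: 2→8→0→9→3 push 13
augment #9: 2→8→6→9→3 push 2
augment #10: 2→4→5→0→9→3 push 5
augment #11: 2→8→1→7→0→9→3 push 1
augment #12: 2→8→4→5→0→9→3 push 7
augment #13: 2→8→4→1→7→0→9→3 push 5
max flow = 109; residual-reachable set from 2 gives S-side
cut edges (S→T): {(1,3), (4,0), (5,0), (6,0), (6,3), (6,9), (7,0), (8,0)} total cap 109

Min-cut arcs: {(1,3), (4,0), (5,0), (6,0), (6,3), (6,9), (7,0), (8,0)} (total capacity 109)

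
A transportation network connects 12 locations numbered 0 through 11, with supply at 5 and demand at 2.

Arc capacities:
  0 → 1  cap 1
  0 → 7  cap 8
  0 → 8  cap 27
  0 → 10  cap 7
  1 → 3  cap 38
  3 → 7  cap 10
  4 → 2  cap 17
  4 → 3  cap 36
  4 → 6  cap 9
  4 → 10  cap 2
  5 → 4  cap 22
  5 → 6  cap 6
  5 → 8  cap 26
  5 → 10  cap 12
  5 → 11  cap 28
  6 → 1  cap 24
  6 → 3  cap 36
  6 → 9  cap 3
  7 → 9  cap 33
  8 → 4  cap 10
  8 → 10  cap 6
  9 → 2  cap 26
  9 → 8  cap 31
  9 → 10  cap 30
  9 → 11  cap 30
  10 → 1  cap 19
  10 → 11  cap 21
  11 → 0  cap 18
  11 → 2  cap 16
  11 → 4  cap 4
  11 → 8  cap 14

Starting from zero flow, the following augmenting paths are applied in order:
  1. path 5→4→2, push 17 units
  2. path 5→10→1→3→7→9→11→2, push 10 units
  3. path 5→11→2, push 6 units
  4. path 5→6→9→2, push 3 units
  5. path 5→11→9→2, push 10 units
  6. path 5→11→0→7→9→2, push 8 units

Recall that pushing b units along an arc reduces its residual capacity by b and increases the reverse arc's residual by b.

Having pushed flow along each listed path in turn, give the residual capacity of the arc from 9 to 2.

Residual capacity of (9,2): 5

after path 1 (5→4→2, push 17): res(9,2)=26
after path 2 (5→10→1→3→7→9→11→2, push 10): res(9,2)=26
after path 3 (5→11→2, push 6): res(9,2)=26
after path 4 (5→6→9→2, push 3): res(9,2)=23
after path 5 (5→11→9→2, push 10): res(9,2)=13
after path 6 (5→11→0→7→9→2, push 8): res(9,2)=5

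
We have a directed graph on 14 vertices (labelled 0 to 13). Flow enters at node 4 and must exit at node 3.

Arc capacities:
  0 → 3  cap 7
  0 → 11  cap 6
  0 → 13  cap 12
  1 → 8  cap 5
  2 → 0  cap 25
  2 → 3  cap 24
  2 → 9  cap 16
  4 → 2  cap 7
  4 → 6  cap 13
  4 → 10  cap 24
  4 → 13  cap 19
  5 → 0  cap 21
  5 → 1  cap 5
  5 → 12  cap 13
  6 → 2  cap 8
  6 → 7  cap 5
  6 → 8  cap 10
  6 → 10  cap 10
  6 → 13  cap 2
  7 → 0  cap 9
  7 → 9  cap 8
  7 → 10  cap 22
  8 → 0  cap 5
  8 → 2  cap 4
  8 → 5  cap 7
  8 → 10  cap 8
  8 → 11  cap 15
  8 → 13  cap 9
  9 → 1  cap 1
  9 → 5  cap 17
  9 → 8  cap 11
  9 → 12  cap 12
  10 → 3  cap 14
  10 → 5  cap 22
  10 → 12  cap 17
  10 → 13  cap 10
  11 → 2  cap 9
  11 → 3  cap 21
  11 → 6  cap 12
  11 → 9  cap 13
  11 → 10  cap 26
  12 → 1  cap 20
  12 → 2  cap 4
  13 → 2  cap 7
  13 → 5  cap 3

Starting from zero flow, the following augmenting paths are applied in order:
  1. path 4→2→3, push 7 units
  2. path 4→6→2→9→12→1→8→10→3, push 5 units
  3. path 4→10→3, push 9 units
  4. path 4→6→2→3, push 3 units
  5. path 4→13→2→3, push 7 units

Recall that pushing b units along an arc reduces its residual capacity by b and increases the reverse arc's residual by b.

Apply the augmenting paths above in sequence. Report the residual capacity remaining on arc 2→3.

after path 1 (4→2→3, push 7): res(2,3)=17
after path 2 (4→6→2→9→12→1→8→10→3, push 5): res(2,3)=17
after path 3 (4→10→3, push 9): res(2,3)=17
after path 4 (4→6→2→3, push 3): res(2,3)=14
after path 5 (4→13→2→3, push 7): res(2,3)=7

Residual capacity of (2,3): 7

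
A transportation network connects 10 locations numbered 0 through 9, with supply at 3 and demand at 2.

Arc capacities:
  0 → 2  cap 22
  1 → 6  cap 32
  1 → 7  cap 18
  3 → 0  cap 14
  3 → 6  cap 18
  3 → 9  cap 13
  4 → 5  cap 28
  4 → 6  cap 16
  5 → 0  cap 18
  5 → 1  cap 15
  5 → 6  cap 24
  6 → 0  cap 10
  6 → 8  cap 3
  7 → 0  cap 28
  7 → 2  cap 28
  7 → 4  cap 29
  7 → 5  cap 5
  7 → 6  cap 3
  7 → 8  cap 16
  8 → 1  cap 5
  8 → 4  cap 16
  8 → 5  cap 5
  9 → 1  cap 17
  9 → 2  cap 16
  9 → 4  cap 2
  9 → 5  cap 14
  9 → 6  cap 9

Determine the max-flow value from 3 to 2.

augment #1: 3→0→2 bottleneck 14, total now 14
augment #2: 3→9→2 bottleneck 13, total now 27
augment #3: 3→6→0→2 bottleneck 8, total now 35
augment #4: 3→6→8→1→7→2 bottleneck 3, total now 38

Maximum flow value: 38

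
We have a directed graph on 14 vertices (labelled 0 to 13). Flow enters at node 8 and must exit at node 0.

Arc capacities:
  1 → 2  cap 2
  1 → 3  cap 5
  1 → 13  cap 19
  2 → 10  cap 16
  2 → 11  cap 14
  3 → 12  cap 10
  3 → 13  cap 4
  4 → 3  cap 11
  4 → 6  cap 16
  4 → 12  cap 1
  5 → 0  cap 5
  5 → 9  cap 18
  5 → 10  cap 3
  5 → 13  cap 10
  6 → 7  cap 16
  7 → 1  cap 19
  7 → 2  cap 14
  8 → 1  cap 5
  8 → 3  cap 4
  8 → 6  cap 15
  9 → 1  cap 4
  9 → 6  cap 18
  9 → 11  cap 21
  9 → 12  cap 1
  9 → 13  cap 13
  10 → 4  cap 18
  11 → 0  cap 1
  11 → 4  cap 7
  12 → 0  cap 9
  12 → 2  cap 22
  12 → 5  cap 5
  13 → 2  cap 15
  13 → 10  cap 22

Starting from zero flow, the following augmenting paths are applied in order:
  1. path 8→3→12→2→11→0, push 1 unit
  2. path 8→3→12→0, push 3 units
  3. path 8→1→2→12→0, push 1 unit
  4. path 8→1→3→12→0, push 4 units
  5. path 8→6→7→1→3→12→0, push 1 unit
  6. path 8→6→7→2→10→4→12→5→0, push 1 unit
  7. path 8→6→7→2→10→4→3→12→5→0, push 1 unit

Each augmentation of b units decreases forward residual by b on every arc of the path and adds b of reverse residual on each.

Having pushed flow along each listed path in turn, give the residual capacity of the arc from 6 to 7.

after path 1 (8→3→12→2→11→0, push 1): res(6,7)=16
after path 2 (8→3→12→0, push 3): res(6,7)=16
after path 3 (8→1→2→12→0, push 1): res(6,7)=16
after path 4 (8→1→3→12→0, push 4): res(6,7)=16
after path 5 (8→6→7→1→3→12→0, push 1): res(6,7)=15
after path 6 (8→6→7→2→10→4→12→5→0, push 1): res(6,7)=14
after path 7 (8→6→7→2→10→4→3→12→5→0, push 1): res(6,7)=13

Residual capacity of (6,7): 13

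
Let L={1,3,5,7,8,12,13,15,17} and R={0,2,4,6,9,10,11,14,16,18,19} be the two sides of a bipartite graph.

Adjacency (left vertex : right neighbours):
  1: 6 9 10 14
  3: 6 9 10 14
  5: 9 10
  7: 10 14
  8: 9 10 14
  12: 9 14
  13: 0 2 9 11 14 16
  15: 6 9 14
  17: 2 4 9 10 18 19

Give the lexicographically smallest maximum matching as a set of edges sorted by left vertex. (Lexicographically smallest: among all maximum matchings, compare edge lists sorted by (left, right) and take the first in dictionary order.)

|M| = 6 (so the lex-smallest maximum matching has 6 edges)
process left vertices in ascending order; for each, take the smallest-labelled available neighbour that still permits 6 edges overall, or leave it unmatched if none does
lex-smallest matching: {1-6, 3-9, 5-10, 7-14, 13-0, 17-2}

Lex-smallest maximum matching: {(1,6), (3,9), (5,10), (7,14), (13,0), (17,2)}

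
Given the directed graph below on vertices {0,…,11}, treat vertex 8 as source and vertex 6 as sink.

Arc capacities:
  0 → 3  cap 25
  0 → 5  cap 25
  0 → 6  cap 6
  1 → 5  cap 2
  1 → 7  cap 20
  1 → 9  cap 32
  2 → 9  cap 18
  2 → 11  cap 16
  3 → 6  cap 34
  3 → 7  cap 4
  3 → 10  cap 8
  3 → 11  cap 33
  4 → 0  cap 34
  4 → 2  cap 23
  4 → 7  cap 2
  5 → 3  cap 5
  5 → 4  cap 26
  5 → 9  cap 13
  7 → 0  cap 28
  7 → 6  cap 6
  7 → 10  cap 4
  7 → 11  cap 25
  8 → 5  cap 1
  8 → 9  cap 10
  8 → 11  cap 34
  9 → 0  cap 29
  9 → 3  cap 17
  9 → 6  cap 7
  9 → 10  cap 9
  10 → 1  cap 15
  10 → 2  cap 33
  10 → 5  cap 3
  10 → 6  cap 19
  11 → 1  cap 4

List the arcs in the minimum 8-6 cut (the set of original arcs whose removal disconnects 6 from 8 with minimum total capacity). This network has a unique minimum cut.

Min-cut arcs: {(8,5), (8,9), (11,1)} (total capacity 15)

augment #1: 8→9→6 push 7
augment #2: 8→5→3→6 push 1
augment #3: 8→9→0→6 push 3
augment #4: 8→11→1→7→6 push 4
max flow = 15; residual-reachable set from 8 gives S-side
cut edges (S→T): {(8,5), (8,9), (11,1)} total cap 15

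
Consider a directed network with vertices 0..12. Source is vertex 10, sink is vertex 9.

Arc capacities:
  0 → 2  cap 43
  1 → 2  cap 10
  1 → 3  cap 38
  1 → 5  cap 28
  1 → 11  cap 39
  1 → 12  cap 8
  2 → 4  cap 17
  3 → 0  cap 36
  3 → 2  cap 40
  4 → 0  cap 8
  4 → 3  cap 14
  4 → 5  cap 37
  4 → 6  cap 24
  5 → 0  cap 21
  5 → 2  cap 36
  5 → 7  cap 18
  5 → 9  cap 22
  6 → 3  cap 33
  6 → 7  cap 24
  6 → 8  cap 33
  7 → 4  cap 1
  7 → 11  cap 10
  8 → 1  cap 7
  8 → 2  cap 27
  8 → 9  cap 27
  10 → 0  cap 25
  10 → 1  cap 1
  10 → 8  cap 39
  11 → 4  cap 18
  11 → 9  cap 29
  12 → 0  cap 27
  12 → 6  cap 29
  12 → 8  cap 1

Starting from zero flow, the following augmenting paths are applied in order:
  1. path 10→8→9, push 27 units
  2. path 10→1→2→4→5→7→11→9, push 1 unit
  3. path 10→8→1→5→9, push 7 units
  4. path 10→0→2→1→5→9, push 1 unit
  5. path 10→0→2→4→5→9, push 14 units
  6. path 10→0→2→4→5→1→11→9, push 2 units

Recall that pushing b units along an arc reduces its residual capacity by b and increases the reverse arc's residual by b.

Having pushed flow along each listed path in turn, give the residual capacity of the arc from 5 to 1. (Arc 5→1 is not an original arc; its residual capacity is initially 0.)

after path 1 (10→8→9, push 27): res(5,1)=0
after path 2 (10→1→2→4→5→7→11→9, push 1): res(5,1)=0
after path 3 (10→8→1→5→9, push 7): res(5,1)=7
after path 4 (10→0→2→1→5→9, push 1): res(5,1)=8
after path 5 (10→0→2→4→5→9, push 14): res(5,1)=8
after path 6 (10→0→2→4→5→1→11→9, push 2): res(5,1)=6

Residual capacity of (5,1): 6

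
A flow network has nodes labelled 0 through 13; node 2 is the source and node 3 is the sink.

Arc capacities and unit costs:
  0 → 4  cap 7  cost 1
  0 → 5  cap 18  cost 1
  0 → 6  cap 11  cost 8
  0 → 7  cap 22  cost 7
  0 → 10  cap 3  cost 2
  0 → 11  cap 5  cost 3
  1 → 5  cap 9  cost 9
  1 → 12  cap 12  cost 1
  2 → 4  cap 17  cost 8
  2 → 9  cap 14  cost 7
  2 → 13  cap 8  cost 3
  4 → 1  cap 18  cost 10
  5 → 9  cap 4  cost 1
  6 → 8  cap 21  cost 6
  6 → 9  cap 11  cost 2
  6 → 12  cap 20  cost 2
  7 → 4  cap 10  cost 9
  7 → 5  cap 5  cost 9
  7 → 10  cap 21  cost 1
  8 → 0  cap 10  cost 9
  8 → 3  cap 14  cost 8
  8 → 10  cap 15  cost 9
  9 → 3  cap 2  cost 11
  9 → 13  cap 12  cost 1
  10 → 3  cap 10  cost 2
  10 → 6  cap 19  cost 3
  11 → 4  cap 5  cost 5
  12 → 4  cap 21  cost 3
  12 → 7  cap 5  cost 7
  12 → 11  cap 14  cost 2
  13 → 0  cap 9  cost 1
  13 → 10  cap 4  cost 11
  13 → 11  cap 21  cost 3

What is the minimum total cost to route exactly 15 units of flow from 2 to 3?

Minimum cost for 15 units: 269

shortest-cost path #1: 2→13→0→10→3 push 3 @ unit cost 8 (adds 24)
shortest-cost path #2: 2→13→0→7→10→3 push 5 @ unit cost 14 (adds 70)
shortest-cost path #3: 2→9→3 push 2 @ unit cost 18 (adds 36)
shortest-cost path #4: 2→9→13→0→7→10→3 push 1 @ unit cost 19 (adds 19)
shortest-cost path #5: 2→9→13→10→3 push 1 @ unit cost 21 (adds 21)
shortest-cost path #6: 2→9→13→10→7→0→6→8→3 push 3 @ unit cost 33 (adds 99)
total cost = 269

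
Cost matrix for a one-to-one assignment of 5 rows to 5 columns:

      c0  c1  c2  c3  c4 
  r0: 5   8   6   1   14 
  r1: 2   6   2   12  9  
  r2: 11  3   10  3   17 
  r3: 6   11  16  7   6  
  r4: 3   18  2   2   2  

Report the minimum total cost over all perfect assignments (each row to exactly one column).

one of 2 optimal assignments: row0→col3 (cost 1), row1→col0 (cost 2), row2→col1 (cost 3), row3→col4 (cost 6), row4→col2 (cost 2)
total = 1 + 2 + 3 + 6 + 2 = 14

Minimum assignment cost: 14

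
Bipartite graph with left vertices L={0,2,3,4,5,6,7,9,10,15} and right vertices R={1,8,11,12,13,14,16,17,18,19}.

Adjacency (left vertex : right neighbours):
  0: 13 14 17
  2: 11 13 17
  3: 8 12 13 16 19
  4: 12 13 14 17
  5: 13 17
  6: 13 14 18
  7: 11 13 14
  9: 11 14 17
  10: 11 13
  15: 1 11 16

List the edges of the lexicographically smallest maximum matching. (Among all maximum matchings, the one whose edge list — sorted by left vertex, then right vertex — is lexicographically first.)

Lex-smallest maximum matching: {(0,13), (2,11), (3,8), (4,12), (5,17), (6,18), (7,14), (15,1)}

|M| = 8 (so the lex-smallest maximum matching has 8 edges)
process left vertices in ascending order; for each, take the smallest-labelled available neighbour that still permits 8 edges overall, or leave it unmatched if none does
lex-smallest matching: {0-13, 2-11, 3-8, 4-12, 5-17, 6-18, 7-14, 15-1}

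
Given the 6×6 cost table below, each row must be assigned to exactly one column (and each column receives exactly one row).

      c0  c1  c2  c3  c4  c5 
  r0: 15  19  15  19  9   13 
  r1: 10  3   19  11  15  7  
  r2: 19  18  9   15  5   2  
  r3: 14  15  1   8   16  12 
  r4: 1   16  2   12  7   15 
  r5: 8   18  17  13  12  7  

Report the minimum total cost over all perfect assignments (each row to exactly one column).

optimal assignment: row0→col4 (cost 9), row1→col1 (cost 3), row2→col5 (cost 2), row3→col2 (cost 1), row4→col0 (cost 1), row5→col3 (cost 13)
total = 9 + 3 + 2 + 1 + 1 + 13 = 29

Minimum assignment cost: 29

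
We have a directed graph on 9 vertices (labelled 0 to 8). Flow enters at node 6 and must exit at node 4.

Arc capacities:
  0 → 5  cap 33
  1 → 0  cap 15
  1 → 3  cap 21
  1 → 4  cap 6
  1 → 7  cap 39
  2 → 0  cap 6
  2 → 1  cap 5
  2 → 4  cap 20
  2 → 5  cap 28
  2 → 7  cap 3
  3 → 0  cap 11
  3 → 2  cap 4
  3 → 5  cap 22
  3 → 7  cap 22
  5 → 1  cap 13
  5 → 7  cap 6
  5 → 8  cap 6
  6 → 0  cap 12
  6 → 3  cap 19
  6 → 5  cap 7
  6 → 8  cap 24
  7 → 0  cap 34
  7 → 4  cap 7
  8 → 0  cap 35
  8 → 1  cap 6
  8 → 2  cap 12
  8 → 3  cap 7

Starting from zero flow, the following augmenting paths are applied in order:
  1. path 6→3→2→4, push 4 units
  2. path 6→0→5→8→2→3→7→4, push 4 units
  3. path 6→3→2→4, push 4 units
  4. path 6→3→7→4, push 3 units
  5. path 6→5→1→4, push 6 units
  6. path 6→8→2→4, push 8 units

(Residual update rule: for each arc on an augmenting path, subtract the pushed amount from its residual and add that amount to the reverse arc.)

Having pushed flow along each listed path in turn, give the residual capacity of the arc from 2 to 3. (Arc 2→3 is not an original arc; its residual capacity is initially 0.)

Residual capacity of (2,3): 4

after path 1 (6→3→2→4, push 4): res(2,3)=4
after path 2 (6→0→5→8→2→3→7→4, push 4): res(2,3)=0
after path 3 (6→3→2→4, push 4): res(2,3)=4
after path 4 (6→3→7→4, push 3): res(2,3)=4
after path 5 (6→5→1→4, push 6): res(2,3)=4
after path 6 (6→8→2→4, push 8): res(2,3)=4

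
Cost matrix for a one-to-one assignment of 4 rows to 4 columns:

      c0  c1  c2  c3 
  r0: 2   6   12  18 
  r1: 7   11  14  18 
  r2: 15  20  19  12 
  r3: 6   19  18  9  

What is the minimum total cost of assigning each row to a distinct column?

optimal assignment: row0→col1 (cost 6), row1→col2 (cost 14), row2→col3 (cost 12), row3→col0 (cost 6)
total = 6 + 14 + 12 + 6 = 38

Minimum assignment cost: 38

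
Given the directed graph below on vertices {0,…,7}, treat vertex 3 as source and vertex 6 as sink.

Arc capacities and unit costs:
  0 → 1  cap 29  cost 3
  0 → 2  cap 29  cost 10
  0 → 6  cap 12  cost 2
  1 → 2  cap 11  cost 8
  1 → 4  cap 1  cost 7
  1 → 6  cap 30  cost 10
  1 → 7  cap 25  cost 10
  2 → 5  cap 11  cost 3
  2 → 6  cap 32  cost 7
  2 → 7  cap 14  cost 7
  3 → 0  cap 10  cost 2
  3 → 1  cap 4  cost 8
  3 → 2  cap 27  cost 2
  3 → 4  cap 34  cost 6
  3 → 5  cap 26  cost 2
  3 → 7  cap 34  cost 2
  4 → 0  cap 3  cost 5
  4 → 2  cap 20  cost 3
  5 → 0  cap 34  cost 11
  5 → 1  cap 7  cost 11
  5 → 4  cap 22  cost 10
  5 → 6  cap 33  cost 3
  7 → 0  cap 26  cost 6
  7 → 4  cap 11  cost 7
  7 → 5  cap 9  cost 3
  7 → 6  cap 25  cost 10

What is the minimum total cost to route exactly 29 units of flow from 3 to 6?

shortest-cost path #1: 3→0→6 push 10 @ unit cost 4 (adds 40)
shortest-cost path #2: 3→5→6 push 19 @ unit cost 5 (adds 95)
total cost = 135

Minimum cost for 29 units: 135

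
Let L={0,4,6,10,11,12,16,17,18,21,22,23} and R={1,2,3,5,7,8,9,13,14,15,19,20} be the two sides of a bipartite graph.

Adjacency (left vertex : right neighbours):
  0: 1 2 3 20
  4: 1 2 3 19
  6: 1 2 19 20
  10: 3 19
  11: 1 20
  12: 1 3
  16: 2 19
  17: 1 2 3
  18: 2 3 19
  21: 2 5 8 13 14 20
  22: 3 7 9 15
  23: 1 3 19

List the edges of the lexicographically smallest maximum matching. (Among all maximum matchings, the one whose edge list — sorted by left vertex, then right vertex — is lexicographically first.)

|M| = 7 (so the lex-smallest maximum matching has 7 edges)
process left vertices in ascending order; for each, take the smallest-labelled available neighbour that still permits 7 edges overall, or leave it unmatched if none does
lex-smallest matching: {0-1, 4-2, 6-19, 10-3, 11-20, 21-5, 22-7}

Lex-smallest maximum matching: {(0,1), (4,2), (6,19), (10,3), (11,20), (21,5), (22,7)}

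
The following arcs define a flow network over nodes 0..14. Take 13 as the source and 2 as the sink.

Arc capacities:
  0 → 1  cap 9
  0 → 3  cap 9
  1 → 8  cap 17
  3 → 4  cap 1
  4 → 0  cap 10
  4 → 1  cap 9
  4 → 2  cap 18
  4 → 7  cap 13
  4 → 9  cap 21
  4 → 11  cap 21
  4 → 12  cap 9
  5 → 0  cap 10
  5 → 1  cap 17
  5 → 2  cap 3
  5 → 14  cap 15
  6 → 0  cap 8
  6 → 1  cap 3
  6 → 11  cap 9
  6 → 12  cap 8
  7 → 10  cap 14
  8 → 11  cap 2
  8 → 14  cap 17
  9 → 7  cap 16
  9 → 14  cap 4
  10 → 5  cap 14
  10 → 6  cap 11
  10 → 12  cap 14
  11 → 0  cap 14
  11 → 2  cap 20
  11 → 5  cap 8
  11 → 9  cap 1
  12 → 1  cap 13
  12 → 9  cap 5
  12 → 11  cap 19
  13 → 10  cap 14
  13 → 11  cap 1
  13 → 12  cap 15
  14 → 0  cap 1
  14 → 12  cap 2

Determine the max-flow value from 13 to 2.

Maximum flow value: 24

augment #1: 13→11→2 bottleneck 1, total now 1
augment #2: 13→10→5→2 bottleneck 3, total now 4
augment #3: 13→12→11→2 bottleneck 15, total now 19
augment #4: 13→10→6→11→2 bottleneck 4, total now 23
augment #5: 13→10→5→0→3→4→2 bottleneck 1, total now 24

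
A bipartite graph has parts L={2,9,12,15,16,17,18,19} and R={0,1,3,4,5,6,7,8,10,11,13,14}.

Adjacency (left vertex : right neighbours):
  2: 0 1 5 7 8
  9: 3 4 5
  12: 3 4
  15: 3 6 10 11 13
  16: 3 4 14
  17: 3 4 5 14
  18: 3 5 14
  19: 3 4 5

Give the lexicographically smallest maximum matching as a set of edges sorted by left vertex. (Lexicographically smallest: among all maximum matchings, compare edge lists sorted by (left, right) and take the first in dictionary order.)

Lex-smallest maximum matching: {(2,0), (9,3), (12,4), (15,6), (16,14), (17,5)}

|M| = 6 (so the lex-smallest maximum matching has 6 edges)
process left vertices in ascending order; for each, take the smallest-labelled available neighbour that still permits 6 edges overall, or leave it unmatched if none does
lex-smallest matching: {2-0, 9-3, 12-4, 15-6, 16-14, 17-5}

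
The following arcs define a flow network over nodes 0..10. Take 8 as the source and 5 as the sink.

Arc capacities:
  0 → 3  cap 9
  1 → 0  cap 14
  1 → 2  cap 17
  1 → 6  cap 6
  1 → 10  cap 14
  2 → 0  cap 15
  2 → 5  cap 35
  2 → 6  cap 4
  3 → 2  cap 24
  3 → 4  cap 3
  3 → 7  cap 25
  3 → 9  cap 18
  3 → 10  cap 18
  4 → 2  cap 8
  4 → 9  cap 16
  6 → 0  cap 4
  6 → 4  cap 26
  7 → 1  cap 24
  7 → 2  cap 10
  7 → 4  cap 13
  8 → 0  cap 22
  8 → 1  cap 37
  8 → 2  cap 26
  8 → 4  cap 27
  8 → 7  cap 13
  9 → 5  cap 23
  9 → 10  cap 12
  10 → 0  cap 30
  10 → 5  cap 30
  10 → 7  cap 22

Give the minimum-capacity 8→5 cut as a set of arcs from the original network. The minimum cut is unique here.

Min-cut arcs: {(0,3), (1,10), (2,5), (4,9)} (total capacity 74)

augment #1: 8→2→5 push 26
augment #2: 8→1→2→5 push 9
augment #3: 8→1→10→5 push 14
augment #4: 8→4→9→5 push 16
augment #5: 8→0→3→9→5 push 7
augment #6: 8→0→3→10→5 push 2
max flow = 74; residual-reachable set from 8 gives S-side
cut edges (S→T): {(0,3), (1,10), (2,5), (4,9)} total cap 74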